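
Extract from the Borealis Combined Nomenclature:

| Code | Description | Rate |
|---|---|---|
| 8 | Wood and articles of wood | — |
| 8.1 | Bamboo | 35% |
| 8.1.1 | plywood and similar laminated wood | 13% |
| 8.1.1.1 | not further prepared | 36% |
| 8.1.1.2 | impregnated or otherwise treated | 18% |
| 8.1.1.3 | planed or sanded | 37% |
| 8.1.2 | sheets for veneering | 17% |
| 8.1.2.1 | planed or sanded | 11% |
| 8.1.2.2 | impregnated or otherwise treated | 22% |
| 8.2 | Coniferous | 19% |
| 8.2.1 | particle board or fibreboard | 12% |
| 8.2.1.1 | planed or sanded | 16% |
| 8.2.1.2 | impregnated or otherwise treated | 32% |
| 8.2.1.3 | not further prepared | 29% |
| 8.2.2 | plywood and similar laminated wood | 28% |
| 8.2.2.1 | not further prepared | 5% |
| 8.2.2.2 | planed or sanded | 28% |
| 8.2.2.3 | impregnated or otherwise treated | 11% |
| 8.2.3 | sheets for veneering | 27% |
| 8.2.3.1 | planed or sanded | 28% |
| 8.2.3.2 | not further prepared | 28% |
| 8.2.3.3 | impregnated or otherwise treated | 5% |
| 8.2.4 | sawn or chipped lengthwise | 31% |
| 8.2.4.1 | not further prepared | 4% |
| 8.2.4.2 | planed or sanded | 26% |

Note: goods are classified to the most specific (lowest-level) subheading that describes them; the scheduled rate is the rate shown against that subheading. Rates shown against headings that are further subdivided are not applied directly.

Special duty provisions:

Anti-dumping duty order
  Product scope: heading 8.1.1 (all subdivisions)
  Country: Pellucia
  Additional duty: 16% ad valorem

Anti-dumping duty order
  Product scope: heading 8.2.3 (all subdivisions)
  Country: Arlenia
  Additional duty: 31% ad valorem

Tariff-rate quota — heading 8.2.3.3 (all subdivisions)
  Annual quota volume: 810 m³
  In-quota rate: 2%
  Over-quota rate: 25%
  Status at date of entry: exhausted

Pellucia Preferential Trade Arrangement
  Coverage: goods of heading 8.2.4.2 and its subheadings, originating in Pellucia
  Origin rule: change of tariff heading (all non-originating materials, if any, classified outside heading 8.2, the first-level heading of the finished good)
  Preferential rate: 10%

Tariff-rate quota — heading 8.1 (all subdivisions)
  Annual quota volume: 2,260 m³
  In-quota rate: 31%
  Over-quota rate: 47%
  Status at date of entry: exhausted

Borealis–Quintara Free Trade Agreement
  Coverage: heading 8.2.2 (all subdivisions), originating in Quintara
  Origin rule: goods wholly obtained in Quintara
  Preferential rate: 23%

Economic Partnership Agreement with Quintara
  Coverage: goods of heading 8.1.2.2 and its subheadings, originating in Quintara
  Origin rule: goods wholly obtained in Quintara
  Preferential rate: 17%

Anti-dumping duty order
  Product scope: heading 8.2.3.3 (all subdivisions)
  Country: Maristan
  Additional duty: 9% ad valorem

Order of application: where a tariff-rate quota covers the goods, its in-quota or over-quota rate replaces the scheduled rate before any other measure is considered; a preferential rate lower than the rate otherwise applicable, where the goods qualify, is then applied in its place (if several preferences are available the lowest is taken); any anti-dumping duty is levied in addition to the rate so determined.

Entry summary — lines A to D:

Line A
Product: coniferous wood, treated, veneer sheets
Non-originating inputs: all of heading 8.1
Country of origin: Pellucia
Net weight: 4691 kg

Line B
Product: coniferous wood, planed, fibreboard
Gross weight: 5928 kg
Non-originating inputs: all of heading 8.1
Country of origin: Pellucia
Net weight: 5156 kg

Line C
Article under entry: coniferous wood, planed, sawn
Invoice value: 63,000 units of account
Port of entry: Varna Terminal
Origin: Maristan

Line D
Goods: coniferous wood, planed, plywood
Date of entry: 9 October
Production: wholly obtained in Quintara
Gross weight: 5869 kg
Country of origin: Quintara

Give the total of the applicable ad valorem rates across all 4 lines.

90%

Line A: coniferous → 8.2; veneer sheets → 8.2.3; treated → 8.2.3.3. Scheduled 5%. quota on 8.2.3.3 exhausted → over-quota 25%; Pellucia agreement on 8.2.4.2: 8.2.3.3 not covered. → 25%.
Line B: coniferous → 8.2; fibreboard → 8.2.1; planed → 8.2.1.1. Scheduled 16%. Pellucia agreement on 8.2.4.2: 8.2.1.1 not covered. → 16%.
Line C: coniferous → 8.2; sawn → 8.2.4; planed → 8.2.4.2. Scheduled 26%. No special measure applies. → 26%.
Line D: coniferous → 8.2; plywood → 8.2.2; planed → 8.2.2.2. Scheduled 28%. Quintara agreement on 8.2.2: wholly obtained → 23% available; Quintara agreement on 8.1.2.2: 8.2.2.2 not covered; preferential 23%. → 23%.
Sum: 25% + 16% + 26% + 23% = 90%.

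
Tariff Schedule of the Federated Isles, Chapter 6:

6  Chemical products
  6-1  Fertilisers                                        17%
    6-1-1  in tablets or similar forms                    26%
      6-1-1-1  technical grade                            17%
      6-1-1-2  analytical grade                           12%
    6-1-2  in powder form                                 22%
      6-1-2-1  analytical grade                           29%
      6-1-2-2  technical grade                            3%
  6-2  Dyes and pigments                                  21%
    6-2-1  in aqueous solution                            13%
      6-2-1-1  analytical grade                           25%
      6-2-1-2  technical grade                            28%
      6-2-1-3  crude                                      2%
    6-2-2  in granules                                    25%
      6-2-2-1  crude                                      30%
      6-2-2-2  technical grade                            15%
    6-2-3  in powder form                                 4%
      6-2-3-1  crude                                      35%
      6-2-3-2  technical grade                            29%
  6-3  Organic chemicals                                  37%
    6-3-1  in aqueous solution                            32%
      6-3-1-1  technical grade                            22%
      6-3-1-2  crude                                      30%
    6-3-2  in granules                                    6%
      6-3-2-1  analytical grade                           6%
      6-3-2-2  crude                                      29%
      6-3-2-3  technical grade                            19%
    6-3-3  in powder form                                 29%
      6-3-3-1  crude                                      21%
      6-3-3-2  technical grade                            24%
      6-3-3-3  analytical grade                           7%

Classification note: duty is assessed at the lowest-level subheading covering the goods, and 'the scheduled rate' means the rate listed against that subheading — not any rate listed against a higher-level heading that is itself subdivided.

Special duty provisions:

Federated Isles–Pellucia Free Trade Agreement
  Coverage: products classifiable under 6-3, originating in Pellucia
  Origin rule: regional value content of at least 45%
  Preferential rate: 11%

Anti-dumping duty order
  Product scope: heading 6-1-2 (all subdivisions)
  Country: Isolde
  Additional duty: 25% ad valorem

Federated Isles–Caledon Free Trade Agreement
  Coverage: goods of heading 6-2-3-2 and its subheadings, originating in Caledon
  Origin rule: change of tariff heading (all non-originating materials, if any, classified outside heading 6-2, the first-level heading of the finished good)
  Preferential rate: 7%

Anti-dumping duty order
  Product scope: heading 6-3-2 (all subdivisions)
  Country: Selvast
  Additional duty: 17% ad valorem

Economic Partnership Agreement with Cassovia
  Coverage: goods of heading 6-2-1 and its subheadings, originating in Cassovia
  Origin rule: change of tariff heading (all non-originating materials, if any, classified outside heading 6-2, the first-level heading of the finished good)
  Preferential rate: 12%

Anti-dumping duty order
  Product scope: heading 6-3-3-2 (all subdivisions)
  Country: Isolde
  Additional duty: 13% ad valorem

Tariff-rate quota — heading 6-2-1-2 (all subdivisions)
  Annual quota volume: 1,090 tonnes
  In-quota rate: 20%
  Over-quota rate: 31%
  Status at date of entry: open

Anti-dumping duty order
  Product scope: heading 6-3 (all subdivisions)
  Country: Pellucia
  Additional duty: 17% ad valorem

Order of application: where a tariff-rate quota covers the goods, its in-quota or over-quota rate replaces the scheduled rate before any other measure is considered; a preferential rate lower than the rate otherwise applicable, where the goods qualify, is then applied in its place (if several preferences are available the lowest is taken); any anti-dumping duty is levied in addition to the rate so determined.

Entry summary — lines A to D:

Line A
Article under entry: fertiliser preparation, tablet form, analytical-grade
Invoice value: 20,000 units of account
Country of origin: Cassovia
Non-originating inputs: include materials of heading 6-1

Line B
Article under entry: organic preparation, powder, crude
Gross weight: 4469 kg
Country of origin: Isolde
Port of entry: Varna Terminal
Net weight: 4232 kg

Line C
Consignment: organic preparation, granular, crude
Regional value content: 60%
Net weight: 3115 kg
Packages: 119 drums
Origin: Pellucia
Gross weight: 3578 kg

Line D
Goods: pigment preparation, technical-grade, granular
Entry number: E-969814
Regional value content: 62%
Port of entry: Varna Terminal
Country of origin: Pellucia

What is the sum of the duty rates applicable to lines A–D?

Line A: fertiliser → 6-1; tablet form → 6-1-1; analytical-grade → 6-1-1-2. Scheduled 12%. Cassovia agreement on 6-2-1: 6-1-1-2 not covered. → 12%.
Line B: organic → 6-3; powder → 6-3-3; crude → 6-3-3-1. Scheduled 21%. No special measure applies. → 21%.
Line C: organic → 6-3; granular → 6-3-2; crude → 6-3-2-2. Scheduled 29%. Pellucia agreement on 6-3: RVC ≥ 45% → 11% available; preferential 11%; anti-dumping (Pellucia, 6-3): +17%; total 11% + 17% = 28%. → 28%.
Line D: pigment → 6-2; granular → 6-2-2; technical-grade → 6-2-2-2. Scheduled 15%. Pellucia agreement on 6-3: 6-2-2-2 not covered. → 15%.
Sum: 12% + 21% + 28% + 15% = 76%.

76%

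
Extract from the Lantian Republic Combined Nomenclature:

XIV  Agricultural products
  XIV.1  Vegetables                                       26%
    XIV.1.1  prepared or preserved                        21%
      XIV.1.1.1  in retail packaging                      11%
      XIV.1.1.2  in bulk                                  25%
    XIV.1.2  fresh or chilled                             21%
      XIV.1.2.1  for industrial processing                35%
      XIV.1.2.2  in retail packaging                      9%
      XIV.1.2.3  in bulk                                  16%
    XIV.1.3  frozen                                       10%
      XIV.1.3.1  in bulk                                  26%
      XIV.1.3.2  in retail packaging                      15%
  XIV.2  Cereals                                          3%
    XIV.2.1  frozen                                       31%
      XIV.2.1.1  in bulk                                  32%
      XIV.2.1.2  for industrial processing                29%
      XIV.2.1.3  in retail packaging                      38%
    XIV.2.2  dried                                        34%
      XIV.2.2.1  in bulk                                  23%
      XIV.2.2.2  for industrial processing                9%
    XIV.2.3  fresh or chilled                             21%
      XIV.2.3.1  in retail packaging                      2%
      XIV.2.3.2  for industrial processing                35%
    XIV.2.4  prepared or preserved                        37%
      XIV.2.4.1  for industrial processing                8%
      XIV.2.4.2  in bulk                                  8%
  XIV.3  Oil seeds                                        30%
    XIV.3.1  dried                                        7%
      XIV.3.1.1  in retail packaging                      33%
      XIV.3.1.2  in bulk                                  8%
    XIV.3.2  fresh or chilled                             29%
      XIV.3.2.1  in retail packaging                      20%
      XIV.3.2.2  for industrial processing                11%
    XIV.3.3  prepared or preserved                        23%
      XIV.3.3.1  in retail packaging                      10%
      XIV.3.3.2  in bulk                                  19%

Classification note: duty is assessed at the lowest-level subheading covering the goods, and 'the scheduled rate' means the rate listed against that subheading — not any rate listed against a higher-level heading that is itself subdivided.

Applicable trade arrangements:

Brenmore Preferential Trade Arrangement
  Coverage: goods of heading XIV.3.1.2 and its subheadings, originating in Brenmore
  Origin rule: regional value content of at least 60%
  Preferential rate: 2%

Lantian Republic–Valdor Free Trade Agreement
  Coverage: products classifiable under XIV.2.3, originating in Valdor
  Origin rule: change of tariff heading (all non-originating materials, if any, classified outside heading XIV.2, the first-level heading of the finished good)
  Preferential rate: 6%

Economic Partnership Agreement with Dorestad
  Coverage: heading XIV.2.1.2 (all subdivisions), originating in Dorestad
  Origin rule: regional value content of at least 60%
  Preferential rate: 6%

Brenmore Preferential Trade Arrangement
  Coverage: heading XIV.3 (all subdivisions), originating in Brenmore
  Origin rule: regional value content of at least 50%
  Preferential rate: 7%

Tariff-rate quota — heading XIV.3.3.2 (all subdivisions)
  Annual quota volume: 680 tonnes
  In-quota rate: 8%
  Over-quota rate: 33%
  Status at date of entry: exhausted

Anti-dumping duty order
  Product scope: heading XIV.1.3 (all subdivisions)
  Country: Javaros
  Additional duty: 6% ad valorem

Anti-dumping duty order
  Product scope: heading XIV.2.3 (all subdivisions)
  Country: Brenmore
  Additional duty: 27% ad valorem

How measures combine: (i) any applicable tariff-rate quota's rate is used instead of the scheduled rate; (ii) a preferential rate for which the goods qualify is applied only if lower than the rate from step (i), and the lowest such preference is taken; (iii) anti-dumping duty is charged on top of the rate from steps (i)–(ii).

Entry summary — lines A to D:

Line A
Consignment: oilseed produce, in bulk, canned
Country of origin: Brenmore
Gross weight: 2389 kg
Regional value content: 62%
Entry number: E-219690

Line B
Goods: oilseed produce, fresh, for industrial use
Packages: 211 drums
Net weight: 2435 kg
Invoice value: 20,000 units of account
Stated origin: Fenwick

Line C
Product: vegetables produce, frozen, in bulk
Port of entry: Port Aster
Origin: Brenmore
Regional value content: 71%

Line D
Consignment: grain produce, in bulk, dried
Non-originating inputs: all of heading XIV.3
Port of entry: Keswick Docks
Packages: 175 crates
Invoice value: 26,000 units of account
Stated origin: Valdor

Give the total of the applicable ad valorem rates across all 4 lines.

67%

Line A: oilseed → XIV.3; canned → XIV.3.3; in bulk → XIV.3.3.2. Scheduled 19%. quota on XIV.3.3.2 exhausted → over-quota 33%; Brenmore agreement on XIV.3.1.2: XIV.3.3.2 not covered; Brenmore agreement on XIV.3: RVC ≥ 50% → 7% available; preferential 7%. → 7%.
Line B: oilseed → XIV.3; fresh → XIV.3.2; for industrial use → XIV.3.2.2. Scheduled 11%. No special measure applies. → 11%.
Line C: vegetables → XIV.1; frozen → XIV.1.3; in bulk → XIV.1.3.1. Scheduled 26%. Brenmore agreement on XIV.3.1.2: XIV.1.3.1 not covered; Brenmore agreement on XIV.3: XIV.1.3.1 not covered. → 26%.
Line D: grain → XIV.2; dried → XIV.2.2; in bulk → XIV.2.2.1. Scheduled 23%. Valdor agreement on XIV.2.3: XIV.2.2.1 not covered. → 23%.
Sum: 7% + 11% + 26% + 23% = 67%.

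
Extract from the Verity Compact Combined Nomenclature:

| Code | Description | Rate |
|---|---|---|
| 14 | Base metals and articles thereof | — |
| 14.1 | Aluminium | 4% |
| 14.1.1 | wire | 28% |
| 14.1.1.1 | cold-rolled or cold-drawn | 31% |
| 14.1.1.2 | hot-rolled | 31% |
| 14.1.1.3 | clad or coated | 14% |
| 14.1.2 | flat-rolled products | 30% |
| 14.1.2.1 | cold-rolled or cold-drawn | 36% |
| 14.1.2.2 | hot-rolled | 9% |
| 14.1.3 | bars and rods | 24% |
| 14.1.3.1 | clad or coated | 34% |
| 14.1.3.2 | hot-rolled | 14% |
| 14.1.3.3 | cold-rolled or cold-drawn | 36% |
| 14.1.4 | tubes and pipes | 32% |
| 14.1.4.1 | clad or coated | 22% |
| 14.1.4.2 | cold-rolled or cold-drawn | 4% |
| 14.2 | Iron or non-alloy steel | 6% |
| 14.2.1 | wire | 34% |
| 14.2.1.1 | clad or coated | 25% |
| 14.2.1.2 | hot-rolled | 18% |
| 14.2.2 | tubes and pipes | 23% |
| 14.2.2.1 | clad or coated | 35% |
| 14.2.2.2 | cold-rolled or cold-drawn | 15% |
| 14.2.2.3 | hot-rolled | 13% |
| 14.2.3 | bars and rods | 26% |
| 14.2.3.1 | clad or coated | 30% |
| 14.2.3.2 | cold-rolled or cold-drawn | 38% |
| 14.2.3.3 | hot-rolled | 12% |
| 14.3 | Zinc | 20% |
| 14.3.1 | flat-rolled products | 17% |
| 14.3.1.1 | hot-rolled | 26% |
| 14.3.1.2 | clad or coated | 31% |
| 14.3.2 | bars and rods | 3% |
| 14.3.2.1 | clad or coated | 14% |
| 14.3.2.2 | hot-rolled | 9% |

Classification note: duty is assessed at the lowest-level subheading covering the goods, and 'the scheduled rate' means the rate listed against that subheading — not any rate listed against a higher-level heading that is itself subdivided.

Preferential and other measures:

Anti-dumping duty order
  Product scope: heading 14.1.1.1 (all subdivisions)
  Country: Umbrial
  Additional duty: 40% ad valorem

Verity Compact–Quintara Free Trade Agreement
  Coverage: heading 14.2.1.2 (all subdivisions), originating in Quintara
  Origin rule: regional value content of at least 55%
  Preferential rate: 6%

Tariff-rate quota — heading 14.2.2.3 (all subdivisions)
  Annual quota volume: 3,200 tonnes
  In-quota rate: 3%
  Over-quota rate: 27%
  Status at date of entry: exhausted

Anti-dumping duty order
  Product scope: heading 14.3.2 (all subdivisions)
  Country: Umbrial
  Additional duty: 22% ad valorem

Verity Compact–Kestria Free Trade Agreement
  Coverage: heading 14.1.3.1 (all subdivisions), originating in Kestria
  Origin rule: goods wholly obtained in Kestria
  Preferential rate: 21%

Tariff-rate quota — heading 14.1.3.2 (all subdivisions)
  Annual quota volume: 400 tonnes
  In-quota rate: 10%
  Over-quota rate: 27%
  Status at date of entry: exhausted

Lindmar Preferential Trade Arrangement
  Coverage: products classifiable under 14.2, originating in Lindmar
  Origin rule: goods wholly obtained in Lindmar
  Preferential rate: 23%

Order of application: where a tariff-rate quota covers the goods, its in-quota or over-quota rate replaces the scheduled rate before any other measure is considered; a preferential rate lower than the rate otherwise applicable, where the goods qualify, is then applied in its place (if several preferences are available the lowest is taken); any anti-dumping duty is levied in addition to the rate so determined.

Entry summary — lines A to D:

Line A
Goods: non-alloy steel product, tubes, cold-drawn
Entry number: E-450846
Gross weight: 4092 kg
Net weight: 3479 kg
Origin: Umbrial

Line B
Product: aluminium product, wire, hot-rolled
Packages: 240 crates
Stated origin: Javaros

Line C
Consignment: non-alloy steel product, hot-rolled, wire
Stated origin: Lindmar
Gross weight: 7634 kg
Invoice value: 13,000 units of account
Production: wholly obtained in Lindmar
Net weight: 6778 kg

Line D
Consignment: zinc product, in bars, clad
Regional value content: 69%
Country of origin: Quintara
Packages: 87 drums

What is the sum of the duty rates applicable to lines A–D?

78%

Line A: non-alloy steel → 14.2; tubes → 14.2.2; cold-drawn → 14.2.2.2. Scheduled 15%. No special measure applies. → 15%.
Line B: aluminium → 14.1; wire → 14.1.1; hot-rolled → 14.1.1.2. Scheduled 31%. No special measure applies. → 31%.
Line C: non-alloy steel → 14.2; wire → 14.2.1; hot-rolled → 14.2.1.2. Scheduled 18%. Lindmar agreement on 14.2: wholly obtained → 23% available; preference 23% not lower than 18% → no reduction. → 18%.
Line D: zinc → 14.3; in bars → 14.3.2; clad → 14.3.2.1. Scheduled 14%. Quintara agreement on 14.2.1.2: 14.3.2.1 not covered. → 14%.
Sum: 15% + 31% + 18% + 14% = 78%.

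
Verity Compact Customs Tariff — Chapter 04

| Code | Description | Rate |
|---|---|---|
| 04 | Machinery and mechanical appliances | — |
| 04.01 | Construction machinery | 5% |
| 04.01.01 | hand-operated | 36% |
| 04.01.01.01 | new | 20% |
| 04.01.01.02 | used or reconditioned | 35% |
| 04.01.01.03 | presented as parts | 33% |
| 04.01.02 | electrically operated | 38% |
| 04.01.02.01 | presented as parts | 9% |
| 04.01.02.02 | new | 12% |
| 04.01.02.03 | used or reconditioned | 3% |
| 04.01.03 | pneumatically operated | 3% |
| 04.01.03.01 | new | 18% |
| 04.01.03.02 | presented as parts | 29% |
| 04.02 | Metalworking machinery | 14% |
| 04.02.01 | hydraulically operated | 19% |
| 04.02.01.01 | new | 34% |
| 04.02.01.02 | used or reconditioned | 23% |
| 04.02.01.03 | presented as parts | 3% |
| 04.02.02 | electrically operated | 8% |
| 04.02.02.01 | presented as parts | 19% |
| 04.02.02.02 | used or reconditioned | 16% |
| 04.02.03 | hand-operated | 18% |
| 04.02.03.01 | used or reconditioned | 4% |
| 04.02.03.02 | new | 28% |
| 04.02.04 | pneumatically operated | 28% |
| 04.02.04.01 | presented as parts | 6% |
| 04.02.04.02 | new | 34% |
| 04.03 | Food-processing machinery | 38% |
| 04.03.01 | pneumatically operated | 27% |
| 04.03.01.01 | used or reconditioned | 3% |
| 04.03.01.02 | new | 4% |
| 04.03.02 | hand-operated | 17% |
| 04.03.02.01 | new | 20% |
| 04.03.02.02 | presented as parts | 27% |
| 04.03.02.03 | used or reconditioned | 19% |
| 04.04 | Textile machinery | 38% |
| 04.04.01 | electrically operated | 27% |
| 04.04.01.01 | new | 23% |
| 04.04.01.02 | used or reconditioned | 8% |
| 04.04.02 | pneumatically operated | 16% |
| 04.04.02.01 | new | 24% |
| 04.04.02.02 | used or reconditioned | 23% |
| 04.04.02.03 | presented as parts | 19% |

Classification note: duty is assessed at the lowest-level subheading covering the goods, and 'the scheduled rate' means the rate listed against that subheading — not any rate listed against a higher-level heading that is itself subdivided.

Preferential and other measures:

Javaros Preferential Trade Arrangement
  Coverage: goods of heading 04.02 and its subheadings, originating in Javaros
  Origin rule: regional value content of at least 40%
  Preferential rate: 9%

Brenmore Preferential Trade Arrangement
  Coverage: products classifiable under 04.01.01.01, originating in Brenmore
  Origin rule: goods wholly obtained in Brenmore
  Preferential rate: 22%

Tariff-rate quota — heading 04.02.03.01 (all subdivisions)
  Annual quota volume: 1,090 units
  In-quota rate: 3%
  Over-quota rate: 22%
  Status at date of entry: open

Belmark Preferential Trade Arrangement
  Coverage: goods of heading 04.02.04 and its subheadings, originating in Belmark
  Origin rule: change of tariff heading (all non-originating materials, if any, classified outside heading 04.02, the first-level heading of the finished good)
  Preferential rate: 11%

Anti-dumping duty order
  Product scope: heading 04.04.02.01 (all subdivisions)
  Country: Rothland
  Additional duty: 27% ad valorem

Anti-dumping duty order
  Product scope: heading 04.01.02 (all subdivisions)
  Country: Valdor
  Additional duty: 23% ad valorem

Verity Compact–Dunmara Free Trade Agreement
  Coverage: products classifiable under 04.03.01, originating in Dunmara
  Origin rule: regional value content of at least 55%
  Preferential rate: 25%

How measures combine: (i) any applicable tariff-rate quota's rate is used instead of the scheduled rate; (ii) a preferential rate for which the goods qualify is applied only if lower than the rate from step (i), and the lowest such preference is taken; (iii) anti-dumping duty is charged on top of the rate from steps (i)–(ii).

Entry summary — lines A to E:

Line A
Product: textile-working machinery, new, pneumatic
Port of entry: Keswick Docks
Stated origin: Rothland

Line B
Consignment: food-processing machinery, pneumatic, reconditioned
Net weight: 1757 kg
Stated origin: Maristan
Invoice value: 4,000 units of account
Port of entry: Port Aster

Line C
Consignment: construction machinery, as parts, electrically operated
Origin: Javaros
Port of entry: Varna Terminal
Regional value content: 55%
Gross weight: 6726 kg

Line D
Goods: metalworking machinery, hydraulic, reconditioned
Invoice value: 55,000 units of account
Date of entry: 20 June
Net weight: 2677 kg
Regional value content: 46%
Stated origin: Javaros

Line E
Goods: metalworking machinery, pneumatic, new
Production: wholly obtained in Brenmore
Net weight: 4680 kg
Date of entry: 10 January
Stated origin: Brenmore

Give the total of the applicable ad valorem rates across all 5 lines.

Line A: textile-working → 04.04; pneumatic → 04.04.02; new → 04.04.02.01. Scheduled 24%. anti-dumping (Rothland, 04.04.02.01): +27%; total 24% + 27% = 51%. → 51%.
Line B: food-processing → 04.03; pneumatic → 04.03.01; reconditioned → 04.03.01.01. Scheduled 3%. No special measure applies. → 3%.
Line C: construction → 04.01; electrically operated → 04.01.02; as parts → 04.01.02.01. Scheduled 9%. Javaros agreement on 04.02: 04.01.02.01 not covered. → 9%.
Line D: metalworking → 04.02; hydraulic → 04.02.01; reconditioned → 04.02.01.02. Scheduled 23%. Javaros agreement on 04.02: RVC ≥ 40% → 9% available; preferential 9%. → 9%.
Line E: metalworking → 04.02; pneumatic → 04.02.04; new → 04.02.04.02. Scheduled 34%. Brenmore agreement on 04.01.01.01: 04.02.04.02 not covered. → 34%.
Sum: 51% + 3% + 9% + 9% + 34% = 106%.

106%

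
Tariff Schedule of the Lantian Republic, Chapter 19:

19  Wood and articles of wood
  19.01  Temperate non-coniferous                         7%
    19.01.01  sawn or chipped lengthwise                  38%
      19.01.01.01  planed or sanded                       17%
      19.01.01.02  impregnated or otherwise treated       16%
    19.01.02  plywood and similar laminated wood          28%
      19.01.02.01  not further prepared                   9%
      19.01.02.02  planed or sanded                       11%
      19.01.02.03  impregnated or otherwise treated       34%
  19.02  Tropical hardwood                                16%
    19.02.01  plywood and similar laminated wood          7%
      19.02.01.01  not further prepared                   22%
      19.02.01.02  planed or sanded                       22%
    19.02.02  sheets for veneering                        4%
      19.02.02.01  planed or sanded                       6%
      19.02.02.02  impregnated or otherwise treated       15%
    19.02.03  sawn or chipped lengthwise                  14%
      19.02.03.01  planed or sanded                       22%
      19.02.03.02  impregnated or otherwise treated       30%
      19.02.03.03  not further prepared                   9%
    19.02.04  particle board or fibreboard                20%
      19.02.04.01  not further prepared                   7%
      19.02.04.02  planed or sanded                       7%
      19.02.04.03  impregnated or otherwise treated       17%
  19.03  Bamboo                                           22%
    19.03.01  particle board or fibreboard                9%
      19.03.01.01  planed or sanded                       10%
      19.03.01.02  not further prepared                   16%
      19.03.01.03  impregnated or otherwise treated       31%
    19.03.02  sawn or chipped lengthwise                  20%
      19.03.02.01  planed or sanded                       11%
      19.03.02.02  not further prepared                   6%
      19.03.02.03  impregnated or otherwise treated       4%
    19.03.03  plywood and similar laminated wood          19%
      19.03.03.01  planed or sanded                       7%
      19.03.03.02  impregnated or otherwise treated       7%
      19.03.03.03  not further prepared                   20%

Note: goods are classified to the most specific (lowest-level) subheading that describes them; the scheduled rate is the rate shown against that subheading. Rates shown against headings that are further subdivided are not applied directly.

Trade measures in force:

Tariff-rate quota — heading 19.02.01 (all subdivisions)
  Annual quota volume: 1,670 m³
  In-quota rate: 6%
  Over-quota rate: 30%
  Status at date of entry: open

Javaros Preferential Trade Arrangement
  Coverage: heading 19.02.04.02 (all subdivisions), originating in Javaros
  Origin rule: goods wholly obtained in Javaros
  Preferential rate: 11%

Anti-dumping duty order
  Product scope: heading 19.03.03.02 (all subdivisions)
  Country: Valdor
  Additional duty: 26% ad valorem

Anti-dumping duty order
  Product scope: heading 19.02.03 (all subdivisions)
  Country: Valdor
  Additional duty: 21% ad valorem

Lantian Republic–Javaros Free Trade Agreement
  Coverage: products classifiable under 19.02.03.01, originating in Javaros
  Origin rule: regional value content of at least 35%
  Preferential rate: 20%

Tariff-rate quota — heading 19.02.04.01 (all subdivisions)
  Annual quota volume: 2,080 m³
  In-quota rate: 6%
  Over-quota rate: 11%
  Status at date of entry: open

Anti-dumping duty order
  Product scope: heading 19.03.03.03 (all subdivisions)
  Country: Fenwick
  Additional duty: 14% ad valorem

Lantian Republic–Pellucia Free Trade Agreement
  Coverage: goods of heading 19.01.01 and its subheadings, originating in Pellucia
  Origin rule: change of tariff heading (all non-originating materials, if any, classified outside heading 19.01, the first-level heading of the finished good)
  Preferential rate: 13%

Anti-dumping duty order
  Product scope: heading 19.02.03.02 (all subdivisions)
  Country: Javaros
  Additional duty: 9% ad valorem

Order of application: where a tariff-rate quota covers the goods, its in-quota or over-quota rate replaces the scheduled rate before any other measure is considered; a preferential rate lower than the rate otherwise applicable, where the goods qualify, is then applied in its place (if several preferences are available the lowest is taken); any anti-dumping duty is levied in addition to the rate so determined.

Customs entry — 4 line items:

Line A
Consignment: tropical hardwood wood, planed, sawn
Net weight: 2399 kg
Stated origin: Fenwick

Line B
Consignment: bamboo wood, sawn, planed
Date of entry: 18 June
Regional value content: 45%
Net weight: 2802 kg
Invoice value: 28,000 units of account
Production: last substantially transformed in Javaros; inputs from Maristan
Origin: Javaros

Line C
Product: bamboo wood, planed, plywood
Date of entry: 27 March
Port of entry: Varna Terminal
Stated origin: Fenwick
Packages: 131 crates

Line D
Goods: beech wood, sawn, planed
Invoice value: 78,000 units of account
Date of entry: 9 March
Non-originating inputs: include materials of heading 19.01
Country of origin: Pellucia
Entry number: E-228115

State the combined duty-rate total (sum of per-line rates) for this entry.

Line A: tropical hardwood → 19.02; sawn → 19.02.03; planed → 19.02.03.01. Scheduled 22%. No special measure applies. → 22%.
Line B: bamboo → 19.03; sawn → 19.03.02; planed → 19.03.02.01. Scheduled 11%. Javaros agreement on 19.02.04.02: 19.03.02.01 not covered; Javaros agreement on 19.02.03.01: 19.03.02.01 not covered. → 11%.
Line C: bamboo → 19.03; plywood → 19.03.03; planed → 19.03.03.01. Scheduled 7%. No special measure applies. → 7%.
Line D: beech → 19.01; sawn → 19.01.01; planed → 19.01.01.01. Scheduled 17%. Pellucia agreement on 19.01.01: CTH not met. → 17%.
Sum: 22% + 11% + 7% + 17% = 57%.

57%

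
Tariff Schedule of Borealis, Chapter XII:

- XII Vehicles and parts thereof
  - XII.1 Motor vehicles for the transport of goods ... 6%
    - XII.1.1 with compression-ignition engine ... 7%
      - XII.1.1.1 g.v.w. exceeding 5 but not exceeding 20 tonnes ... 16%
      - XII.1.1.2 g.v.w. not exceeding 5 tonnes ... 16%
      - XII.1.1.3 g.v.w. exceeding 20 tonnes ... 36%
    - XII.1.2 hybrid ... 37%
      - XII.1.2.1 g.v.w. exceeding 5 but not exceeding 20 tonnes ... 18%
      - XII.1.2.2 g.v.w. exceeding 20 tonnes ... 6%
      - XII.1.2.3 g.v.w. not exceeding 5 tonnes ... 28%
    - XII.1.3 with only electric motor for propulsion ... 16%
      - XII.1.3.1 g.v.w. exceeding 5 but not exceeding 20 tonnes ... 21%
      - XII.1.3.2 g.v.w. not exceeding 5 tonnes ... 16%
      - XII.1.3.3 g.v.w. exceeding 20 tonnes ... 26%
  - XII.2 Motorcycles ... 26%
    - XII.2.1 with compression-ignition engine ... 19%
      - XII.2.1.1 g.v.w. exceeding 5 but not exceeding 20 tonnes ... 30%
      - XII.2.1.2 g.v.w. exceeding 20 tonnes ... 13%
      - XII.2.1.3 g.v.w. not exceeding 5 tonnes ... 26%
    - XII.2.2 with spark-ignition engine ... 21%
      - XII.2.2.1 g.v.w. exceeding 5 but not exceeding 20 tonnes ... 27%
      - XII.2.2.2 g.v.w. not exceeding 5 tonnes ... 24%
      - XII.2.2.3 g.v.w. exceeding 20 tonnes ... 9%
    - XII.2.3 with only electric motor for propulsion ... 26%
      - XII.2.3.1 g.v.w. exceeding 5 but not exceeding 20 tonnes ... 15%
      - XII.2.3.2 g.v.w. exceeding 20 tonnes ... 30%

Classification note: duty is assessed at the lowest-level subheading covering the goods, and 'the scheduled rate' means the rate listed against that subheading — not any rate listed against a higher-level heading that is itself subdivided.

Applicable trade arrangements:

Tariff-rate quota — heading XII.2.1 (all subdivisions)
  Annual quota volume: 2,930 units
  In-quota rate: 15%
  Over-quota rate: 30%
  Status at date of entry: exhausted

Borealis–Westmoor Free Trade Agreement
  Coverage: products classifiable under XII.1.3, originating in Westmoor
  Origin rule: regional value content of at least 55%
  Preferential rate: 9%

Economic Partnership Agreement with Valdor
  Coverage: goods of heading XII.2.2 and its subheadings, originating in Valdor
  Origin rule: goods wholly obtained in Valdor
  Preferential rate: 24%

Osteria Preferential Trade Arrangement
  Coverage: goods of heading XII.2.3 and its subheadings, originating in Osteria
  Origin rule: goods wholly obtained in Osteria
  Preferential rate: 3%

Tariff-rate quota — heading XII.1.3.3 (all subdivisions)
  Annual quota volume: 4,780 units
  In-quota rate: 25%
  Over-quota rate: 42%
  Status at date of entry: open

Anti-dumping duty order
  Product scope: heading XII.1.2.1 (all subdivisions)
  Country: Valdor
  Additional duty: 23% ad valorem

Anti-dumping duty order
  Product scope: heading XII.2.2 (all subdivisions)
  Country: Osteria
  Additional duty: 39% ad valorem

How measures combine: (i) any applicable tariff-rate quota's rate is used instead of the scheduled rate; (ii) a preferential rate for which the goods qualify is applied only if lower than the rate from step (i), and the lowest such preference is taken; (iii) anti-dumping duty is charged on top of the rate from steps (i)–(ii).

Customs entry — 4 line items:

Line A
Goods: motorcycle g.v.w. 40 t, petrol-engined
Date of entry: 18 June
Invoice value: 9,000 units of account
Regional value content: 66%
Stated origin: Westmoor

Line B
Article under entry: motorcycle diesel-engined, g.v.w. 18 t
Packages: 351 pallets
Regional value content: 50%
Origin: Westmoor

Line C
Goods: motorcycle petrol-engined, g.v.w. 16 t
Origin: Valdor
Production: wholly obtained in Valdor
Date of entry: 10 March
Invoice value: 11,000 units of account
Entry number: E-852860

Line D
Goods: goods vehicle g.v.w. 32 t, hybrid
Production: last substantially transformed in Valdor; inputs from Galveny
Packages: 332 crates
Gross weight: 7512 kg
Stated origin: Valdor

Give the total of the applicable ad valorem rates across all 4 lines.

69%

Line A: motorcycle → XII.2; petrol-engined → XII.2.2; g.v.w. 40 t → XII.2.2.3. Scheduled 9%. Westmoor agreement on XII.1.3: XII.2.2.3 not covered. → 9%.
Line B: motorcycle → XII.2; diesel-engined → XII.2.1; g.v.w. 18 t → XII.2.1.1. Scheduled 30%. quota on XII.2.1 exhausted → over-quota 30%; Westmoor agreement on XII.1.3: XII.2.1.1 not covered. → 30%.
Line C: motorcycle → XII.2; petrol-engined → XII.2.2; g.v.w. 16 t → XII.2.2.1. Scheduled 27%. Valdor agreement on XII.2.2: wholly obtained → 24% available; preferential 24%. → 24%.
Line D: goods vehicle → XII.1; hybrid → XII.1.2; g.v.w. 32 t → XII.1.2.2. Scheduled 6%. Valdor agreement on XII.2.2: XII.1.2.2 not covered. → 6%.
Sum: 9% + 30% + 24% + 6% = 69%.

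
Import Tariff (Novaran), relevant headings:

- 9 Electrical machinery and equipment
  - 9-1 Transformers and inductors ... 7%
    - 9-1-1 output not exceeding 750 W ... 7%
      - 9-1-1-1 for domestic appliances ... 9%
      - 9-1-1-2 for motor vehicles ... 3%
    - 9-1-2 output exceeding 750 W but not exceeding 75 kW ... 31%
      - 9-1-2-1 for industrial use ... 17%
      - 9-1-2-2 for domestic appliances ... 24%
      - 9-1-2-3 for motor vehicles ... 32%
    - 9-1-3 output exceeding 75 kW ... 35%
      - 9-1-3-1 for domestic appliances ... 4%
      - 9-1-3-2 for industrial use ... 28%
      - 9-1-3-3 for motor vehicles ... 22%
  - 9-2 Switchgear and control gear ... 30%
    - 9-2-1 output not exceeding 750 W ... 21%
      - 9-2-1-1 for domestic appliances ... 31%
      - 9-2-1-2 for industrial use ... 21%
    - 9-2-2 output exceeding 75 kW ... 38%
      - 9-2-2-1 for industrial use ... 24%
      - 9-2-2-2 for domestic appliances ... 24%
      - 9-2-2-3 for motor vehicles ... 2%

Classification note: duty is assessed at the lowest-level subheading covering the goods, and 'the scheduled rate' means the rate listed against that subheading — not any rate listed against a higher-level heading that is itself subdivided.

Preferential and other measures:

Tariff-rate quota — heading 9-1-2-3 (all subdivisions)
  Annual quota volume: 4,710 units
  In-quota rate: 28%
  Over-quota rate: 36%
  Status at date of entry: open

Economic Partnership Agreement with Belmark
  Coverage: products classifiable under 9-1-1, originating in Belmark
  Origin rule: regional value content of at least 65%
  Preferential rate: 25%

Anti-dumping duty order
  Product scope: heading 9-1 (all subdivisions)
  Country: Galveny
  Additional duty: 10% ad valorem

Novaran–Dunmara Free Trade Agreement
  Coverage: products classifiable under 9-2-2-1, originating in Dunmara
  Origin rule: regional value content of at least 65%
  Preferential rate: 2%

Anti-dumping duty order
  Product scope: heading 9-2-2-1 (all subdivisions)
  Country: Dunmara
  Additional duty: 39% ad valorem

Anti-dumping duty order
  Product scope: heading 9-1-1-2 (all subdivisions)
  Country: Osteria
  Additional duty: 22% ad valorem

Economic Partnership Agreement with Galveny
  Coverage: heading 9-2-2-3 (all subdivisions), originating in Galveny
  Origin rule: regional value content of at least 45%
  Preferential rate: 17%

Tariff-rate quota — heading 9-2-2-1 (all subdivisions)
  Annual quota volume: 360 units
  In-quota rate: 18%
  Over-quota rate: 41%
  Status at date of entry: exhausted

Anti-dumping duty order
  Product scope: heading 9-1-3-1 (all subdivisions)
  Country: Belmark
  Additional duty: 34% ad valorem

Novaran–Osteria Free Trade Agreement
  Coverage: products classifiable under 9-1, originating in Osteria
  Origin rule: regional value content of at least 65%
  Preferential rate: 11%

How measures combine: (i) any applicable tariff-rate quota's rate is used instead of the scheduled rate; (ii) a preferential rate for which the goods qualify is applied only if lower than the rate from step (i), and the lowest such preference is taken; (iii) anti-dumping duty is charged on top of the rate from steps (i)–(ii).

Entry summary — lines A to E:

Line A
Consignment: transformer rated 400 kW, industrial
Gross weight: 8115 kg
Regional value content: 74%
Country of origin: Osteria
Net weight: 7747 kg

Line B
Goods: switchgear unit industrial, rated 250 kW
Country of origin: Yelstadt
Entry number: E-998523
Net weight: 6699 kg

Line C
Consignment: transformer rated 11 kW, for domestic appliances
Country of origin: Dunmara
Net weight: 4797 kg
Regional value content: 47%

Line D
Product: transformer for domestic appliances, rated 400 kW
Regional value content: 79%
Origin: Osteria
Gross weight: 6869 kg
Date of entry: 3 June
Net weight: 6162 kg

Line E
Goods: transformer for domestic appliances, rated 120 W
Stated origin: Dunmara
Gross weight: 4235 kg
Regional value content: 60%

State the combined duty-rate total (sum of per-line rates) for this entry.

89%

Line A: transformer → 9-1; rated 400 kW → 9-1-3; industrial → 9-1-3-2. Scheduled 28%. Osteria agreement on 9-1: RVC ≥ 65% → 11% available; preferential 11%. → 11%.
Line B: switchgear unit → 9-2; rated 250 kW → 9-2-2; industrial → 9-2-2-1. Scheduled 24%. quota on 9-2-2-1 exhausted → over-quota 41%. → 41%.
Line C: transformer → 9-1; rated 11 kW → 9-1-2; for domestic appliances → 9-1-2-2. Scheduled 24%. Dunmara agreement on 9-2-2-1: 9-1-2-2 not covered. → 24%.
Line D: transformer → 9-1; rated 400 kW → 9-1-3; for domestic appliances → 9-1-3-1. Scheduled 4%. Osteria agreement on 9-1: RVC ≥ 65% → 11% available; preference 11% not lower than 4% → no reduction. → 4%.
Line E: transformer → 9-1; rated 120 W → 9-1-1; for domestic appliances → 9-1-1-1. Scheduled 9%. Dunmara agreement on 9-2-2-1: 9-1-1-1 not covered. → 9%.
Sum: 11% + 41% + 24% + 4% + 9% = 89%.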